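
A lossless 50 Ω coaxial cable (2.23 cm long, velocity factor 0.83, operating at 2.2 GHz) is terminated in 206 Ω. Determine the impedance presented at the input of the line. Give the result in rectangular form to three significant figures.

λ = v/f = 0.83·c / 2.2 GHz = 0.113 m
βl = 2π·l/λ = 2π × 0.197 = 70.9°
tan(βl) = tan(70.9°) = 2.89
Z_in = Z_0·(Z_L + jZ_0·tanβl)/(Z_0 + jZ_L·tanβl)
     = 50·(206 + j145)/(50 + j596)

Z_in ≈ 13.5 − j16.2 Ω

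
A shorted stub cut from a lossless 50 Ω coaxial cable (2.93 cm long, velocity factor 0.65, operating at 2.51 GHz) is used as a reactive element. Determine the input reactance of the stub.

λ = v/f = 0.65·c / 2.51 GHz = 0.0777 m
βl = 2π·l/λ = 2π × 0.377 = 136°
tan(βl) = -0.973
For a shorted stub, Z_in = jZ_0·tan(βl)

X_in ≈ -48.7 Ω (capacitive)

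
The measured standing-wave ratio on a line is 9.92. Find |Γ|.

|Γ| = (S − 1)/(S + 1) = (9.92 − 1)/(9.92 + 1) = 8.92/10.9

|Γ| ≈ 0.817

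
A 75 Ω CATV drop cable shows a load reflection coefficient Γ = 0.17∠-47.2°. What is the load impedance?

Z_L ≈ 91.3 − j23.4 Ω

Z_L = Z_0·(1 + Γ)/(1 − Γ) = 75·(1.12 − j0.125)/(0.884 + j0.125)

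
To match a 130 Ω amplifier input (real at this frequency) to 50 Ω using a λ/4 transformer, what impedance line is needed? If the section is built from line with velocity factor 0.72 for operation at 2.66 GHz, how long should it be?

Z_qwt = √(Z_0·R_L) = √(50 × 130) = √6500
λ = 0.72·c/f = 0.0812 m, so l = λ/4 = 0.0203 m

Z_qwt ≈ 80.6 Ω; length ≈ 2.03 cm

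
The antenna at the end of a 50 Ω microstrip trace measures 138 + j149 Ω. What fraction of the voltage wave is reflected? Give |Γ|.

Γ = (Z_L − Z_0)/(Z_L + Z_0) = (88 + j149)/(188 + j149)
|Γ| = 173/240

|Γ| ≈ 0.721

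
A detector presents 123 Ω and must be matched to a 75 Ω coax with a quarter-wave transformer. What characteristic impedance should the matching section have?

Z_qwt ≈ 96 Ω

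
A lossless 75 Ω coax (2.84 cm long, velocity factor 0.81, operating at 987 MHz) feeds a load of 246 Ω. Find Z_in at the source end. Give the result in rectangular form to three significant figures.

Z_in ≈ 46.5 − j68.7 Ω

λ = v/f = 0.81·c / 987 MHz = 0.246 m
βl = 2π·l/λ = 2π × 0.115 = 41.5°
tan(βl) = tan(41.5°) = 0.886
Z_in = Z_0·(Z_L + jZ_0·tanβl)/(Z_0 + jZ_L·tanβl)
     = 75·(246 + j66.4)/(75 + j218)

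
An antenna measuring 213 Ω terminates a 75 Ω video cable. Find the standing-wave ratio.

VSWR ≈ 2.84

For a purely resistive load, VSWR = R_L/Z_0 or Z_0/R_L (whichever > 1) = 213/75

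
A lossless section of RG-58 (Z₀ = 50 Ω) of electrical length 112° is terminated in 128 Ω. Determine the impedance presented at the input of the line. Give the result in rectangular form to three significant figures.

tan(βl) = tan(112°) = -2.48
Z_in = Z_0·(Z_L + jZ_0·tanβl)/(Z_0 + jZ_L·tanβl)
     = 50·(128 − j124)/(50 − j317)

Z_in ≈ 22.2 + j16.7 Ω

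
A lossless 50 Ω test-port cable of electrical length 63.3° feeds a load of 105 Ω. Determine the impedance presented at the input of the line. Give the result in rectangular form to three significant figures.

tan(βl) = tan(63.3°) = 1.99
Z_in = Z_0·(Z_L + jZ_0·tanβl)/(Z_0 + jZ_L·tanβl)
     = 50·(105 + j99.4)/(50 + j209)

Z_in ≈ 28.2 − j18.4 Ω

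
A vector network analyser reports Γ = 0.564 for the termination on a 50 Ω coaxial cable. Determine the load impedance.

Z_L = Z_0·(1 + Γ)/(1 − Γ) = 50·(1.56)/(0.436)

Z_L ≈ 179 Ω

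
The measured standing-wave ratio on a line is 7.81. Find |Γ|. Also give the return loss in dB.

|Γ| ≈ 0.773; return loss ≈ 2.24 dB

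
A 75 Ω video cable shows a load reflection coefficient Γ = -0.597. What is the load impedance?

Z_L ≈ 18.9 Ω

Z_L = Z_0·(1 + Γ)/(1 − Γ) = 75·(0.403)/(1.6)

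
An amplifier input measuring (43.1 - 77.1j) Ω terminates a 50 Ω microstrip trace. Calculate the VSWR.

Γ = (Z_L − Z_0)/(Z_L + Z_0) = (-6.9 − j77.1)/(93.1 − j77.1)
|Γ| = 77.4/121 = 0.64
VSWR = (1 + |Γ|)/(1 − |Γ|) = 1.64/0.36

VSWR ≈ 4.56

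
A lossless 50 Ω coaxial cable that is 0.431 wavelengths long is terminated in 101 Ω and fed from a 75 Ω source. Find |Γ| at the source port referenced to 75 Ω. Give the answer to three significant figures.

βl = 2π × 0.431 = 155°
tan(βl) = -0.463
Z_in = Z_0·(Z_L + jZ_0·tanβl)/(Z_0 + jZ_L·tanβl) = 65.4 + j38 Ω
Γ_s = (Z_in − Z_s)/(Z_in + Z_s) = (-9.57 + j38)/(140 + j38), |Γ_s| = 0.27

|Γ| ≈ 0.27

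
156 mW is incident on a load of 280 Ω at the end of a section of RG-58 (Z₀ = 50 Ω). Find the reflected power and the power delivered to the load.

Γ = (280 − 50)/(280 + 50) = 0.697
|Γ|² = 0.486
P_refl = |Γ|²·P_inc = 75.8 mW, P_del = (1 − |Γ|²)·P_inc = 80.2 mW

P_reflected ≈ 75.8 mW; P_delivered ≈ 80.2 mW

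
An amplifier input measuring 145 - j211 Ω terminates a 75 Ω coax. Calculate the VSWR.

VSWR ≈ 6.39

Γ = (Z_L − Z_0)/(Z_L + Z_0) = (70 − j211)/(220 − j211)
|Γ| = 222/305 = 0.729
VSWR = (1 + |Γ|)/(1 − |Γ|) = 1.73/0.271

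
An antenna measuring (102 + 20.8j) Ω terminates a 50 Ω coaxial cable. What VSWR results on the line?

VSWR ≈ 2.15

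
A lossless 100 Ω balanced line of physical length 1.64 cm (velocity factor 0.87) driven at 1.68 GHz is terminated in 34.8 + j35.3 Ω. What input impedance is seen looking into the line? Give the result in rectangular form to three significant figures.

Z_in ≈ 93.7 + j121 Ω

λ = v/f = 0.87·c / 1.68 GHz = 0.155 m
βl = 2π·l/λ = 2π × 0.106 = 38°
tan(βl) = tan(38°) = 0.781
Z_in = Z_0·(Z_L + jZ_0·tanβl)/(Z_0 + jZ_L·tanβl)
     = 100·(34.8 + j113)/(72.4 + j27.2)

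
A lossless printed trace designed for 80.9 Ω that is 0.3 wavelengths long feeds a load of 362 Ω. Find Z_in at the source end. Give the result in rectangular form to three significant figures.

Z_in ≈ 19.9 + j24.8 Ω

βl = 2π × 0.3 = 108°
tan(βl) = tan(108°) = -3.08
Z_in = Z_0·(Z_L + jZ_0·tanβl)/(Z_0 + jZ_L·tanβl)
     = 80.9·(362 − j249)/(80.9 − j1110)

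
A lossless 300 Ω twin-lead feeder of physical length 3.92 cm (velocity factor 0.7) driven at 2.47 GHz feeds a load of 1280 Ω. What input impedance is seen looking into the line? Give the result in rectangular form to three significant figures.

λ = v/f = 0.7·c / 2.47 GHz = 0.085 m
βl = 2π·l/λ = 2π × 0.461 = 166°
tan(βl) = tan(166°) = -0.25
Z_in = Z_0·(Z_L + jZ_0·tanβl)/(Z_0 + jZ_L·tanβl)
     = 300·(1280 − j74.9)/(300 − j320)

Z_in ≈ 637 + j604 Ω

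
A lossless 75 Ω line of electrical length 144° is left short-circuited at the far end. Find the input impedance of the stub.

Z_in ≈ −j54.5 Ω

tan(βl) = -0.727
For a short-circuited stub, Z_in = jZ_0·tan(βl)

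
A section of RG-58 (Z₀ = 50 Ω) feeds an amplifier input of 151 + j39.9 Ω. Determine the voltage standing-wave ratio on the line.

VSWR ≈ 3.25

Γ = (Z_L − Z_0)/(Z_L + Z_0) = (101 + j39.9)/(201 + j39.9)
|Γ| = 109/205 = 0.53
VSWR = (1 + |Γ|)/(1 − |Γ|) = 1.53/0.47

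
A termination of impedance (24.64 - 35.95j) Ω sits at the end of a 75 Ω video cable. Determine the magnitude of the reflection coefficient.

|Γ| ≈ 0.584

Γ = (Z_L − Z_0)/(Z_L + Z_0) = (-50.36 − j35.95)/(99.64 − j35.95)
|Γ| = 61.9/106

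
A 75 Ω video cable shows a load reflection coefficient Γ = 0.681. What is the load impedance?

Z_L ≈ 395 Ω

Z_L = Z_0·(1 + Γ)/(1 − Γ) = 75·(1.68)/(0.319)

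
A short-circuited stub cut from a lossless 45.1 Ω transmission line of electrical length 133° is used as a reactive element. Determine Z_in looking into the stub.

Z_in ≈ −j48.4 Ω

tan(βl) = -1.07
For a short-circuited stub, Z_in = jZ_0·tan(βl)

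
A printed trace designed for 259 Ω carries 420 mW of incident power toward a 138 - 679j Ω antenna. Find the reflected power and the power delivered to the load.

P_reflected ≈ 323 mW; P_delivered ≈ 97.1 mW

|Γ| = |(-121 − j679)/(397 − j679)| = 0.877
|Γ|² = 0.769
P_refl = |Γ|²·P_inc = 323 mW, P_del = (1 − |Γ|²)·P_inc = 97.1 mW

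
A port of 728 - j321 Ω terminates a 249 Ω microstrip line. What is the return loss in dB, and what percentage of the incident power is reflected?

RL ≈ 5.03 dB; 31.4% of incident power reflected

Γ = (479 − j321)/(977 − j321), |Γ| = 0.561
RL = −20·log₁₀(0.561) = 5.03 dB
P_refl/P_inc = |Γ|² = 0.314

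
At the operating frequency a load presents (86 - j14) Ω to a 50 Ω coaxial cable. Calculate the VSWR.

Γ = (Z_L − Z_0)/(Z_L + Z_0) = (36 − j14)/(136 − j14)
|Γ| = 38.6/137 = 0.283
VSWR = (1 + |Γ|)/(1 − |Γ|) = 1.28/0.717

VSWR ≈ 1.79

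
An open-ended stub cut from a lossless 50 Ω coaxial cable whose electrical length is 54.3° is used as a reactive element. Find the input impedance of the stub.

tan(βl) = 1.39
For an open-ended stub, Z_in = −jZ_0·cot(βl) = −jZ_0/tan(βl)

Z_in ≈ −j35.9 Ω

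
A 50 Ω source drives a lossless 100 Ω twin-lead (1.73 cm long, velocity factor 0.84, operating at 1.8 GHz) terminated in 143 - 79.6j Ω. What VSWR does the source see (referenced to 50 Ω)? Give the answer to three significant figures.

VSWR ≈ 1.86

λ = v/f = 0.84·c / 1.8 GHz = 0.14 m
βl = 2π·l/λ = 2π × 0.124 = 44.5°
tan(βl) = 0.982
Z_in = Z_0·(Z_L + jZ_0·tanβl)/(Z_0 + jZ_L·tanβl) = 54.6 − j32.6 Ω
Γ_s = (Z_in − Z_s)/(Z_in + Z_s) = (4.58 − j32.6)/(105 − j32.6), |Γ_s| = 0.3
VSWR = (1 + |Γ_s|)/(1 − |Γ_s|)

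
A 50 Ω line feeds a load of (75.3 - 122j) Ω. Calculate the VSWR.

VSWR ≈ 5.96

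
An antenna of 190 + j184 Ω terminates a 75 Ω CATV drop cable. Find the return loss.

Γ = (115 + j184)/(265 + j184), |Γ| = 0.673
RL = −20·log₁₀|Γ| = −20·log₁₀(0.673)

RL ≈ 3.45 dB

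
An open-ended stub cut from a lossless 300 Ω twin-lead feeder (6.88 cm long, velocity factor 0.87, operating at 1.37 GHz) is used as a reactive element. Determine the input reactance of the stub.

λ = v/f = 0.87·c / 1.37 GHz = 0.191 m
βl = 2π·l/λ = 2π × 0.361 = 130°
tan(βl) = -1.19
For an open-ended stub, Z_in = −jZ_0·cot(βl) = −jZ_0/tan(βl)

X_in ≈ 252 Ω (inductive)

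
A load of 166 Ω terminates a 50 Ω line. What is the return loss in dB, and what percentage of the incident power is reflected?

Γ = (166 − 50)/(166 + 50) = 0.537
RL = −20·log₁₀(0.537) = 5.4 dB
P_refl/P_inc = |Γ|² = 0.288

RL ≈ 5.4 dB; 28.8% of incident power reflected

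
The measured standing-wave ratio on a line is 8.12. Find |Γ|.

|Γ| ≈ 0.781

|Γ| = (S − 1)/(S + 1) = (8.12 − 1)/(8.12 + 1) = 7.12/9.12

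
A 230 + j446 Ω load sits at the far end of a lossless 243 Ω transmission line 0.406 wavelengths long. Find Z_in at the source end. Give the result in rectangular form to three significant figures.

Z_in ≈ 62 + j145 Ω

βl = 2π × 0.406 = 146°
tan(βl) = tan(146°) = -0.67
Z_in = Z_0·(Z_L + jZ_0·tanβl)/(Z_0 + jZ_L·tanβl)
     = 243·(230 + j283)/(542 − j154)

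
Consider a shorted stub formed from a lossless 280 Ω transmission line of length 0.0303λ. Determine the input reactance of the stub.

βl = 2π × 0.0303 = 10.9°
tan(βl) = 0.193
For a shorted stub, Z_in = jZ_0·tan(βl)

X_in ≈ 54 Ω (inductive)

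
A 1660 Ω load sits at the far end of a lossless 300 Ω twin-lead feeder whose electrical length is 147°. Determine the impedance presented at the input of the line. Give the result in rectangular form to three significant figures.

tan(βl) = tan(147°) = -0.649
Z_in = Z_0·(Z_L + jZ_0·tanβl)/(Z_0 + jZ_L·tanβl)
     = 300·(1660 − j195)/(300 − j1080)

Z_in ≈ 170 + j415 Ω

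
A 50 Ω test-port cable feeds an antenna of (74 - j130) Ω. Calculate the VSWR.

VSWR ≈ 6.57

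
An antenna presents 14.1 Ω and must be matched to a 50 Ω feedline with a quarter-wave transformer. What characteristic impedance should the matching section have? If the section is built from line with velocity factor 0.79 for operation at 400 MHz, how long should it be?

Z_qwt = √(Z_0·R_L) = √(50 × 14.1) = √705
λ = 0.79·c/f = 0.593 m, so l = λ/4 = 0.148 m

Z_qwt ≈ 26.6 Ω; length ≈ 14.8 cm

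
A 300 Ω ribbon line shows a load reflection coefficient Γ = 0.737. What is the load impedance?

Z_L ≈ 1980 Ω

Z_L = Z_0·(1 + Γ)/(1 − Γ) = 300·(1.74)/(0.263)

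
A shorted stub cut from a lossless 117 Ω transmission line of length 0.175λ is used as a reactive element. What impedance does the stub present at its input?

βl = 2π × 0.175 = 63°
tan(βl) = 1.96
For a shorted stub, Z_in = jZ_0·tan(βl)

Z_in ≈ +j230 Ω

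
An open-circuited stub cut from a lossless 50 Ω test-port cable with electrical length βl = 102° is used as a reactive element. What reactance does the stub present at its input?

X_in ≈ 10.6 Ω (inductive)

tan(βl) = -4.7
For an open-circuited stub, Z_in = −jZ_0·cot(βl) = −jZ_0/tan(βl)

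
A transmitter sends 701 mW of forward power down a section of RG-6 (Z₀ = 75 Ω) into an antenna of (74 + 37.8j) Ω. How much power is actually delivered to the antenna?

P_delivered ≈ 659 mW

|Γ| = |(-1 + j37.8)/(149 + j37.8)| = 0.246
|Γ|² = 0.0605
P_refl = |Γ|²·P_inc = 42.4 mW, P_del = (1 − |Γ|²)·P_inc = 659 mW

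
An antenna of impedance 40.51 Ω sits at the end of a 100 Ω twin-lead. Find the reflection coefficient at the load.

Γ = -0.423

Γ = (Z_L − Z_0)/(Z_L + Z_0) = (40.51 − 100)/(40.51 + 100) = -59.49/140.5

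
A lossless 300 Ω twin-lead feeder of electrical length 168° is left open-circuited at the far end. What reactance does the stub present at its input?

tan(βl) = -0.213
For an open-circuited stub, Z_in = −jZ_0·cot(βl) = −jZ_0/tan(βl)

X_in ≈ 1410 Ω (inductive)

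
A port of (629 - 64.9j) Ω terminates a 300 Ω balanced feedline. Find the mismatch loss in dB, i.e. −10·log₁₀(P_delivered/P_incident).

mismatch loss ≈ 0.603 dB

Γ = (329 − j64.9)/(929 − j64.9), |Γ| = 0.36
|Γ|² = 0.13, so P_del/P_inc = 1 − |Γ|² = 0.87
ML = −10·log₁₀(1 − |Γ|²)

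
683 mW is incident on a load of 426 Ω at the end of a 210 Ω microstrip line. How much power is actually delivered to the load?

P_delivered ≈ 604 mW

Γ = (426 − 210)/(426 + 210) = 0.34
|Γ|² = 0.115
P_refl = |Γ|²·P_inc = 78.8 mW, P_del = (1 − |Γ|²)·P_inc = 604 mW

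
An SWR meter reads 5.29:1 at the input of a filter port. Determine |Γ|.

|Γ| = (S − 1)/(S + 1) = (5.29 − 1)/(5.29 + 1) = 4.29/6.29

|Γ| ≈ 0.682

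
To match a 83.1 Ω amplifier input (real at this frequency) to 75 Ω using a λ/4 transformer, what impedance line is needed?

Z_qwt = √(Z_0·R_L) = √(75 × 83.1) = √6232

Z_qwt ≈ 78.9 Ω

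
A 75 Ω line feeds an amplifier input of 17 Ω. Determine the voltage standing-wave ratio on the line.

For a purely resistive load, VSWR = R_L/Z_0 or Z_0/R_L (whichever > 1) = 75/17

VSWR ≈ 4.41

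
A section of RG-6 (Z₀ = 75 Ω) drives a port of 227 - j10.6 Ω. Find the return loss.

RL ≈ 5.95 dB

Γ = (152 − j10.6)/(302 − j10.6), |Γ| = 0.504
RL = −20·log₁₀|Γ| = −20·log₁₀(0.504)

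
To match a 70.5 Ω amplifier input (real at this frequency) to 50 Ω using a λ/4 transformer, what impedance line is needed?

Z_qwt = √(Z_0·R_L) = √(50 × 70.5) = √3525

Z_qwt ≈ 59.4 Ω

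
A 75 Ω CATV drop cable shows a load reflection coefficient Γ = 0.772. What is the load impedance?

Z_L ≈ 583 Ω

Z_L = Z_0·(1 + Γ)/(1 − Γ) = 75·(1.77)/(0.228)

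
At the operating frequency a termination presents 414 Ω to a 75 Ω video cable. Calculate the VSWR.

For a purely resistive load, VSWR = R_L/Z_0 or Z_0/R_L (whichever > 1) = 414/75

VSWR ≈ 5.52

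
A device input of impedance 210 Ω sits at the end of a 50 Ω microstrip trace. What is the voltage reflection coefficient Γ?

Γ = 0.615

Γ = (Z_L − Z_0)/(Z_L + Z_0) = (210 − 50)/(210 + 50) = 160/260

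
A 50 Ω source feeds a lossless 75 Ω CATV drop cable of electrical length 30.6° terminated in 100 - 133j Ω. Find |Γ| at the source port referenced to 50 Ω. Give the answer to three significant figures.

|Γ| ≈ 0.615

tan(βl) = 0.591
Z_in = Z_0·(Z_L + jZ_0·tanβl)/(Z_0 + jZ_L·tanβl) = 28 − j54 Ω
Γ_s = (Z_in − Z_s)/(Z_in + Z_s) = (-22 − j54)/(78 − j54), |Γ_s| = 0.615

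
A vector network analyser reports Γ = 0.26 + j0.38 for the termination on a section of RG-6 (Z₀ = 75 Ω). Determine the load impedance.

Z_L ≈ 85.4 + j82.4 Ω

Z_L = Z_0·(1 + Γ)/(1 − Γ) = 75·(1.26 + j0.38)/(0.74 − j0.38)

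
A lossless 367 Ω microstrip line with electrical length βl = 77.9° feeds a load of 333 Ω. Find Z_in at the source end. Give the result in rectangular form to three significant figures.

tan(βl) = tan(77.9°) = 4.66
Z_in = Z_0·(Z_L + jZ_0·tanβl)/(Z_0 + jZ_L·tanβl)
     = 367·(333 + j1710)/(367 + j1550)

Z_in ≈ 401 + j16 Ω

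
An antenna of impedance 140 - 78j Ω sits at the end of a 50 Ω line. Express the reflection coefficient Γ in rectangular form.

Γ ≈ 0.55 − j0.185

Γ = (Z_L − Z_0)/(Z_L + Z_0) = (90 − j78)/(190 − j78)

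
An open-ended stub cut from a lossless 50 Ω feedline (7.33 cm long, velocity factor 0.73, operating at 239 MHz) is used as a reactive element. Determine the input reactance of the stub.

λ = v/f = 0.73·c / 239 MHz = 0.916 m
βl = 2π·l/λ = 2π × 0.08 = 28.8°
tan(βl) = 0.55
For an open-ended stub, Z_in = −jZ_0·cot(βl) = −jZ_0/tan(βl)

X_in ≈ -91 Ω (capacitive)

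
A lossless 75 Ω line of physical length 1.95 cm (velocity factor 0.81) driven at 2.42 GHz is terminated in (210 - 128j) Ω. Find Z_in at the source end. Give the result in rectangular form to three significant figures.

Z_in ≈ 19.6 − j12.9 Ω

λ = v/f = 0.81·c / 2.42 GHz = 0.1 m
βl = 2π·l/λ = 2π × 0.194 = 69.9°
tan(βl) = tan(69.9°) = 2.73
Z_in = Z_0·(Z_L + jZ_0·tanβl)/(Z_0 + jZ_L·tanβl)
     = 75·(210 + j77.1)/(425 + j574)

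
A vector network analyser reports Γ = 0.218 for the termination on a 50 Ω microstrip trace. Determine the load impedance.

Z_L ≈ 77.9 Ω

Z_L = Z_0·(1 + Γ)/(1 − Γ) = 50·(1.22)/(0.782)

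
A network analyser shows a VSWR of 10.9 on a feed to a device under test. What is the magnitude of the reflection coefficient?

|Γ| = (S − 1)/(S + 1) = (10.9 − 1)/(10.9 + 1) = 9.9/11.9

|Γ| ≈ 0.832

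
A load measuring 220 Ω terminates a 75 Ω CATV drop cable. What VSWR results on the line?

Γ = (220 − 75)/(220 + 75) = 0.492
VSWR = (1 + 0.492)/(1 − 0.492)

VSWR ≈ 2.93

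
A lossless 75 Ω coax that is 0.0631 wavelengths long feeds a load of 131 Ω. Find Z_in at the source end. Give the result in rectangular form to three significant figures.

Z_in ≈ 100 − j42 Ω

βl = 2π × 0.0631 = 22.7°
tan(βl) = tan(22.7°) = 0.419
Z_in = Z_0·(Z_L + jZ_0·tanβl)/(Z_0 + jZ_L·tanβl)
     = 75·(131 + j31.4)/(75 + j54.8)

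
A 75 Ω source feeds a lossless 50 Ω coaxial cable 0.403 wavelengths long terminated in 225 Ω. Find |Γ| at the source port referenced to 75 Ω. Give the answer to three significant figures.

βl = 2π × 0.403 = 145°
tan(βl) = -0.698
Z_in = Z_0·(Z_L + jZ_0·tanβl)/(Z_0 + jZ_L·tanβl) = 30.8 + j61.8 Ω
Γ_s = (Z_in − Z_s)/(Z_in + Z_s) = (-44.2 + j61.8)/(106 + j61.8), |Γ_s| = 0.62

|Γ| ≈ 0.62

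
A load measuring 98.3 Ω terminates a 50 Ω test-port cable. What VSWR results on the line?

For a purely resistive load, VSWR = R_L/Z_0 or Z_0/R_L (whichever > 1) = 98.3/50

VSWR ≈ 1.97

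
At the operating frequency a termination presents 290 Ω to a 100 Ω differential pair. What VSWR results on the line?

VSWR ≈ 2.9

Γ = (290 − 100)/(290 + 100) = 0.487
VSWR = (1 + 0.487)/(1 − 0.487)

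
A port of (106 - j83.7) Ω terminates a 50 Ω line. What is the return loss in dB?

RL ≈ 4.9 dB

Γ = (56 − j83.7)/(156 − j83.7), |Γ| = 0.569
RL = −20·log₁₀|Γ| = −20·log₁₀(0.569)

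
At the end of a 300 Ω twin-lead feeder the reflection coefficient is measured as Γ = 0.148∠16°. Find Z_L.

Z_L ≈ 398 + j33.2 Ω

Z_L = Z_0·(1 + Γ)/(1 − Γ) = 300·(1.14 + j0.0408)/(0.858 − j0.0408)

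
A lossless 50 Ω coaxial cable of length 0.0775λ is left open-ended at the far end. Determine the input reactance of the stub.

βl = 2π × 0.0775 = 27.9°
tan(βl) = 0.529
For an open-ended stub, Z_in = −jZ_0·cot(βl) = −jZ_0/tan(βl)

X_in ≈ -94.4 Ω (capacitive)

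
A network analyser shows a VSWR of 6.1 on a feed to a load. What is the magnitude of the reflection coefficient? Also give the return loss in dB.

|Γ| ≈ 0.718; return loss ≈ 2.87 dB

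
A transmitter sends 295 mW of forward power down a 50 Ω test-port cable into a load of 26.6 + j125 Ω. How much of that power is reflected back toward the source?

|Γ| = |(-23.4 + j125)/(76.6 + j125)| = 0.867
|Γ|² = 0.752
P_refl = |Γ|²·P_inc = 222 mW, P_del = (1 − |Γ|²)·P_inc = 73 mW

P_reflected ≈ 222 mW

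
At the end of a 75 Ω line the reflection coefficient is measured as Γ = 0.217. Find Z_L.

Z_L ≈ 117 Ω

Z_L = Z_0·(1 + Γ)/(1 − Γ) = 75·(1.22)/(0.783)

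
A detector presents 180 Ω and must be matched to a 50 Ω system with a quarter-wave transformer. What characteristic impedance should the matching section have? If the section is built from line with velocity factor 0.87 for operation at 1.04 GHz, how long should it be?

Z_qwt ≈ 94.9 Ω; length ≈ 6.27 cm

Z_qwt = √(Z_0·R_L) = √(50 × 180) = √9000
λ = 0.87·c/f = 0.251 m, so l = λ/4 = 0.0627 m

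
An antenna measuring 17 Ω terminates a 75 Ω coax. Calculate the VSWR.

Γ = (17 − 75)/(17 + 75) = -0.63
VSWR = (1 + 0.63)/(1 − 0.63)

VSWR ≈ 4.41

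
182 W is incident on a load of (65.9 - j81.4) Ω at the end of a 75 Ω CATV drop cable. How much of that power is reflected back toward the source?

P_reflected ≈ 46.1 W

|Γ| = |(-9.1 − j81.4)/(140.9 − j81.4)| = 0.503
|Γ|² = 0.253
P_refl = |Γ|²·P_inc = 46.1 W, P_del = (1 − |Γ|²)·P_inc = 136 W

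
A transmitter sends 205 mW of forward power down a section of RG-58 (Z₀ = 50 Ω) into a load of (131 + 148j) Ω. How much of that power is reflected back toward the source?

P_reflected ≈ 107 mW

|Γ| = |(81 + j148)/(181 + j148)| = 0.722
|Γ|² = 0.521
P_refl = |Γ|²·P_inc = 107 mW, P_del = (1 − |Γ|²)·P_inc = 98.3 mW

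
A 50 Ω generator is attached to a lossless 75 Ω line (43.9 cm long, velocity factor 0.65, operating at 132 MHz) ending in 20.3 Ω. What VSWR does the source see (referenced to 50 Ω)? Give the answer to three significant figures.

VSWR ≈ 5.29

λ = v/f = 0.65·c / 132 MHz = 1.48 m
βl = 2π·l/λ = 2π × 0.297 = 107°
tan(βl) = -3.27
Z_in = Z_0·(Z_L + jZ_0·tanβl)/(Z_0 + jZ_L·tanβl) = 133 − j127 Ω
Γ_s = (Z_in − Z_s)/(Z_in + Z_s) = (83.3 − j127)/(183 − j127), |Γ_s| = 0.682
VSWR = (1 + |Γ_s|)/(1 − |Γ_s|)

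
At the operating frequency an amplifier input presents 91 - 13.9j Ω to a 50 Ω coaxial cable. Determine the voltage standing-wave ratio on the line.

VSWR ≈ 1.88

Γ = (Z_L − Z_0)/(Z_L + Z_0) = (41 − j13.9)/(141 − j13.9)
|Γ| = 43.3/142 = 0.306
VSWR = (1 + |Γ|)/(1 − |Γ|) = 1.31/0.694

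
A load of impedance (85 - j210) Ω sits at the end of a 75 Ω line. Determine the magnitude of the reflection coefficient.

|Γ| ≈ 0.796

Γ = (Z_L − Z_0)/(Z_L + Z_0) = (10 − j210)/(160 − j210)
|Γ| = 210/264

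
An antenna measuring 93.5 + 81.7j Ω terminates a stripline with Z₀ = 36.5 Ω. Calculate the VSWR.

VSWR ≈ 4.69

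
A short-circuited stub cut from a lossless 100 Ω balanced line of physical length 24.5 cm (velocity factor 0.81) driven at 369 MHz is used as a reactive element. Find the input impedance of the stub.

Z_in ≈ −j104 Ω

λ = v/f = 0.81·c / 369 MHz = 0.659 m
βl = 2π·l/λ = 2π × 0.372 = 134°
tan(βl) = -1.04
For a short-circuited stub, Z_in = jZ_0·tan(βl)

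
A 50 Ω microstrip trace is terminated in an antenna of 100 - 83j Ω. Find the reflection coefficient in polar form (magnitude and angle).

Γ ≈ 0.565 ∠ -30°

Γ = (Z_L − Z_0)/(Z_L + Z_0) = (50 − j83)/(150 − j83)
|Γ| = 96.9/171 = 0.565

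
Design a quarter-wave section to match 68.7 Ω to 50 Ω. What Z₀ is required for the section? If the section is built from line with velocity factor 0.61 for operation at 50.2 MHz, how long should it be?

Z_qwt = √(Z_0·R_L) = √(50 × 68.7) = √3435
λ = 0.61·c/f = 3.65 m, so l = λ/4 = 0.911 m

Z_qwt ≈ 58.6 Ω; length ≈ 91.1 cm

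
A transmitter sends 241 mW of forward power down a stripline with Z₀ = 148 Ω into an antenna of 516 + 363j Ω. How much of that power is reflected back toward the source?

P_reflected ≈ 112 mW

|Γ| = |(368 + j363)/(664 + j363)| = 0.683
|Γ|² = 0.467
P_refl = |Γ|²·P_inc = 112 mW, P_del = (1 − |Γ|²)·P_inc = 129 mW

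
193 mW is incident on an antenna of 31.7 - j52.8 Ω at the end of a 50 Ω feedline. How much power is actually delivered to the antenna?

|Γ| = |(-18.3 − j52.8)/(81.7 − j52.8)| = 0.574
|Γ|² = 0.33
P_refl = |Γ|²·P_inc = 63.7 mW, P_del = (1 − |Γ|²)·P_inc = 129 mW

P_delivered ≈ 129 mW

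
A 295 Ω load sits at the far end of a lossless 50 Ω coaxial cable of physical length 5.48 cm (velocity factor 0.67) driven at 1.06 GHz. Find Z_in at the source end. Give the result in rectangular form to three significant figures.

Z_in ≈ 8.99 + j12.1 Ω

λ = v/f = 0.67·c / 1.06 GHz = 0.19 m
βl = 2π·l/λ = 2π × 0.289 = 104°
tan(βl) = tan(104°) = -4
Z_in = Z_0·(Z_L + jZ_0·tanβl)/(Z_0 + jZ_L·tanβl)
     = 50·(295 − j200)/(50 − j1180)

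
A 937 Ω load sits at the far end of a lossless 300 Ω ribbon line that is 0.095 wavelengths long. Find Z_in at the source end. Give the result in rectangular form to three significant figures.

βl = 2π × 0.095 = 34.2°
tan(βl) = tan(34.2°) = 0.68
Z_in = Z_0·(Z_L + jZ_0·tanβl)/(Z_0 + jZ_L·tanβl)
     = 300·(937 + j204)/(300 + j637)

Z_in ≈ 249 − j324 Ω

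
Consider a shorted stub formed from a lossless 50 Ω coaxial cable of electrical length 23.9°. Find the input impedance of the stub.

tan(βl) = 0.443
For a shorted stub, Z_in = jZ_0·tan(βl)

Z_in ≈ +j22.2 Ω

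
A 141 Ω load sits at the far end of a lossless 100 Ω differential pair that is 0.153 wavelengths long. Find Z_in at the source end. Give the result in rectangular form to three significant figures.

Z_in ≈ 84.7 − j27.9 Ω

βl = 2π × 0.153 = 55.1°
tan(βl) = tan(55.1°) = 1.43
Z_in = Z_0·(Z_L + jZ_0·tanβl)/(Z_0 + jZ_L·tanβl)
     = 100·(141 + j143)/(100 + j202)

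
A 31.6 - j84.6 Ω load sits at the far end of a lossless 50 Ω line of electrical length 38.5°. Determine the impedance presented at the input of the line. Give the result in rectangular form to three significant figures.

tan(βl) = tan(38.5°) = 0.795
Z_in = Z_0·(Z_L + jZ_0·tanβl)/(Z_0 + jZ_L·tanβl)
     = 50·(31.6 − j44.8)/(117 + j25.1)

Z_in ≈ 8.96 − j21 Ω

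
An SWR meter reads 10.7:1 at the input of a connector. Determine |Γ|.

|Γ| ≈ 0.829

|Γ| = (S − 1)/(S + 1) = (10.7 − 1)/(10.7 + 1) = 9.7/11.7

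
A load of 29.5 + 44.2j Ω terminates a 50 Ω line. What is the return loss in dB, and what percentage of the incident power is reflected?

RL ≈ 5.42 dB; 28.7% of incident power reflected

Γ = (-20.5 + j44.2)/(79.5 + j44.2), |Γ| = 0.536
RL = −20·log₁₀(0.536) = 5.42 dB
P_refl/P_inc = |Γ|² = 0.287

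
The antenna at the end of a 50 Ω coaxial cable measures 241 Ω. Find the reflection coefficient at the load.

Γ = 0.656

Γ = (Z_L − Z_0)/(Z_L + Z_0) = (241 − 50)/(241 + 50) = 191/291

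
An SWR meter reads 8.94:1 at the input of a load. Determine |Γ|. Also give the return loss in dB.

|Γ| = (S − 1)/(S + 1) = (8.94 − 1)/(8.94 + 1) = 7.94/9.94
RL = −20·log₁₀|Γ| = −20·log₁₀(0.799)

|Γ| ≈ 0.799; return loss ≈ 1.95 dB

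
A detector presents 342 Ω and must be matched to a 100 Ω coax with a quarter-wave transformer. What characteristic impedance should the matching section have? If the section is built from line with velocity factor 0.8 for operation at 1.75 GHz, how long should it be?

Z_qwt ≈ 185 Ω; length ≈ 3.43 cm

Z_qwt = √(Z_0·R_L) = √(100 × 342) = √34200
λ = 0.8·c/f = 0.137 m, so l = λ/4 = 0.0343 m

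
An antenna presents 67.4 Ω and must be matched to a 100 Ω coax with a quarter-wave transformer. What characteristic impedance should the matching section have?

Z_qwt ≈ 82.1 Ω

Z_qwt = √(Z_0·R_L) = √(100 × 67.4) = √6740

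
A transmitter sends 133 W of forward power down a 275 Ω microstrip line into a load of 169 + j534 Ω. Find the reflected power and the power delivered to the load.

|Γ| = |(-106 + j534)/(444 + j534)| = 0.784
|Γ|² = 0.615
P_refl = |Γ|²·P_inc = 81.7 W, P_del = (1 − |Γ|²)·P_inc = 51.3 W

P_reflected ≈ 81.7 W; P_delivered ≈ 51.3 W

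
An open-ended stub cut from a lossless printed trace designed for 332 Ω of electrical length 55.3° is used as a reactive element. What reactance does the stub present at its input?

tan(βl) = 1.44
For an open-ended stub, Z_in = −jZ_0·cot(βl) = −jZ_0/tan(βl)

X_in ≈ -230 Ω (capacitive)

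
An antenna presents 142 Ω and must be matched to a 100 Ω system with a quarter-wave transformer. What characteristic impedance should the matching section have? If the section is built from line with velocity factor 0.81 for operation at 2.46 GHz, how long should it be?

Z_qwt ≈ 119 Ω; length ≈ 2.47 cm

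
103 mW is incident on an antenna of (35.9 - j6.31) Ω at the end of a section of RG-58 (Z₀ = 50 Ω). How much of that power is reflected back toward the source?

|Γ| = |(-14.1 − j6.31)/(85.9 − j6.31)| = 0.179
|Γ|² = 0.0322
P_refl = |Γ|²·P_inc = 3.31 mW, P_del = (1 − |Γ|²)·P_inc = 99.7 mW

P_reflected ≈ 3.31 mW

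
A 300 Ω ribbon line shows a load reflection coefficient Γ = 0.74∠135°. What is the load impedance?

Z_L ≈ 52.3 + j121 Ω

Z_L = Z_0·(1 + Γ)/(1 − Γ) = 300·(0.477 + j0.523)/(1.52 − j0.523)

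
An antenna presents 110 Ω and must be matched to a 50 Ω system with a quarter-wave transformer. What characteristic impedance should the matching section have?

Z_qwt = √(Z_0·R_L) = √(50 × 110) = √5500

Z_qwt ≈ 74.2 Ω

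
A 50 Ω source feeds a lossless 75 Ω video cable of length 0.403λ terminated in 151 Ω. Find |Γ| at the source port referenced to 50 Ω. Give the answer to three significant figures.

βl = 2π × 0.403 = 145°
tan(βl) = -0.698
Z_in = Z_0·(Z_L + jZ_0·tanβl)/(Z_0 + jZ_L·tanβl) = 75.5 + j53.7 Ω
Γ_s = (Z_in − Z_s)/(Z_in + Z_s) = (25.5 + j53.7)/(125 + j53.7), |Γ_s| = 0.436

|Γ| ≈ 0.436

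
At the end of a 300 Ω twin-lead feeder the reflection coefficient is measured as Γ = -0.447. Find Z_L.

Z_L = Z_0·(1 + Γ)/(1 − Γ) = 300·(0.553)/(1.45)

Z_L ≈ 115 Ω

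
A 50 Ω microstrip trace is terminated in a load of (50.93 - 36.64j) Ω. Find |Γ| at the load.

|Γ| ≈ 0.341

Γ = (Z_L − Z_0)/(Z_L + Z_0) = (0.93 − j36.64)/(100.9 − j36.64)
|Γ| = 36.7/107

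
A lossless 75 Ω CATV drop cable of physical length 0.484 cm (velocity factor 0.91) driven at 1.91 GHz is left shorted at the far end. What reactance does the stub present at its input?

X_in ≈ 16.2 Ω (inductive)

λ = v/f = 0.91·c / 1.91 GHz = 0.143 m
βl = 2π·l/λ = 2π × 0.0339 = 12.2°
tan(βl) = 0.216
For a shorted stub, Z_in = jZ_0·tan(βl)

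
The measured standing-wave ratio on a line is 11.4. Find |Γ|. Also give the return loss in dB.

|Γ| = (S − 1)/(S + 1) = (11.4 − 1)/(11.4 + 1) = 10.4/12.4
RL = −20·log₁₀|Γ| = −20·log₁₀(0.839)

|Γ| ≈ 0.839; return loss ≈ 1.53 dB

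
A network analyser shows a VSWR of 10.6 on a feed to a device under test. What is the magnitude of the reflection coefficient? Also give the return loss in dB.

|Γ| = (S − 1)/(S + 1) = (10.6 − 1)/(10.6 + 1) = 9.6/11.6
RL = −20·log₁₀|Γ| = −20·log₁₀(0.828)

|Γ| ≈ 0.828; return loss ≈ 1.64 dB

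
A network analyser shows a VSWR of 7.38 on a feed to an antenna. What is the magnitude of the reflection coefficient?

|Γ| ≈ 0.761

|Γ| = (S − 1)/(S + 1) = (7.38 − 1)/(7.38 + 1) = 6.38/8.38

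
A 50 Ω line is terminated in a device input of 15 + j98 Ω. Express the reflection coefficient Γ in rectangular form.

Γ ≈ 0.53 + j0.709

Γ = (Z_L − Z_0)/(Z_L + Z_0) = (-35 + j98)/(65 + j98)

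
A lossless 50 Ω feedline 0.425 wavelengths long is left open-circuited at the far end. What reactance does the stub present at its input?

X_in ≈ 98.1 Ω (inductive)

βl = 2π × 0.425 = 153°
tan(βl) = -0.51
For an open-circuited stub, Z_in = −jZ_0·cot(βl) = −jZ_0/tan(βl)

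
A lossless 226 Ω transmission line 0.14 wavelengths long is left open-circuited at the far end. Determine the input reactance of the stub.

βl = 2π × 0.14 = 50.4°
tan(βl) = 1.21
For an open-circuited stub, Z_in = −jZ_0·cot(βl) = −jZ_0/tan(βl)

X_in ≈ -187 Ω (capacitive)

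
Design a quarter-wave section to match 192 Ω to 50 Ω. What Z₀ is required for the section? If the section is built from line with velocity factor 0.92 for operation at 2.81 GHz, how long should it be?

Z_qwt = √(Z_0·R_L) = √(50 × 192) = √9600
λ = 0.92·c/f = 0.0982 m, so l = λ/4 = 0.0246 m

Z_qwt ≈ 98 Ω; length ≈ 2.46 cm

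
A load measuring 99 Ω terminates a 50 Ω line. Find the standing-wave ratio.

Γ = (99 − 50)/(99 + 50) = 0.329
VSWR = (1 + 0.329)/(1 − 0.329)

VSWR ≈ 1.98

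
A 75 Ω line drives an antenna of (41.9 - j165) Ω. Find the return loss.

Γ = (-33.1 − j165)/(116.9 − j165), |Γ| = 0.832
RL = −20·log₁₀|Γ| = −20·log₁₀(0.832)

RL ≈ 1.6 dB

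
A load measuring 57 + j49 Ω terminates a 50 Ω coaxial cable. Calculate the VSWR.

VSWR ≈ 2.45

Γ = (Z_L − Z_0)/(Z_L + Z_0) = (7 + j49)/(107 + j49)
|Γ| = 49.5/118 = 0.421
VSWR = (1 + |Γ|)/(1 − |Γ|) = 1.42/0.579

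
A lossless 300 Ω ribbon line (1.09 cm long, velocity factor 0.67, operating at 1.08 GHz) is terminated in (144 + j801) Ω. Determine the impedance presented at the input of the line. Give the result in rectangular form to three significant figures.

Z_in ≈ 4710 − j1530 Ω

λ = v/f = 0.67·c / 1.08 GHz = 0.186 m
βl = 2π·l/λ = 2π × 0.0586 = 21.1°
tan(βl) = tan(21.1°) = 0.386
Z_in = Z_0·(Z_L + jZ_0·tanβl)/(Z_0 + jZ_L·tanβl)
     = 300·(144 + j917)/(-8.83 + j55.5)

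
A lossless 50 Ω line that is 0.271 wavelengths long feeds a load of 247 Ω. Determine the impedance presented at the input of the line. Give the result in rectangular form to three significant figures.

Z_in ≈ 10.3 + j6.36 Ω

βl = 2π × 0.271 = 97.6°
tan(βl) = tan(97.6°) = -7.53
Z_in = Z_0·(Z_L + jZ_0·tanβl)/(Z_0 + jZ_L·tanβl)
     = 50·(247 − j377)/(50 − j1860)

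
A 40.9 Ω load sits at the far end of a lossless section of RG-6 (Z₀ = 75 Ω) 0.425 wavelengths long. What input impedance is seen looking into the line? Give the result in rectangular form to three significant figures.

βl = 2π × 0.425 = 153°
tan(βl) = tan(153°) = -0.51
Z_in = Z_0·(Z_L + jZ_0·tanβl)/(Z_0 + jZ_L·tanβl)
     = 75·(40.9 − j38.2)/(75 − j20.8)

Z_in ≈ 47.8 − j24.9 Ω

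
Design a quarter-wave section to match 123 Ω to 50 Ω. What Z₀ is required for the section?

Z_qwt ≈ 78.4 Ω

Z_qwt = √(Z_0·R_L) = √(50 × 123) = √6150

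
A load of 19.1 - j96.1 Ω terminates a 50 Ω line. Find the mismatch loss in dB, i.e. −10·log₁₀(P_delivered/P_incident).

mismatch loss ≈ 5.64 dB

Γ = (-30.9 − j96.1)/(69.1 − j96.1), |Γ| = 0.853
|Γ|² = 0.727, so P_del/P_inc = 1 − |Γ|² = 0.273
ML = −10·log₁₀(1 − |Γ|²)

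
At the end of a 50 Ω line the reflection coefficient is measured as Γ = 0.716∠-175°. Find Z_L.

Z_L = Z_0·(1 + Γ)/(1 − Γ) = 50·(0.287 − j0.0624)/(1.71 + j0.0624)

Z_L ≈ 8.29 − j2.12 Ω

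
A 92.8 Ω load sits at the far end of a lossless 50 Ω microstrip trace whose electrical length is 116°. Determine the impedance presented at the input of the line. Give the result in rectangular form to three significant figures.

Z_in ≈ 31.2 + j16.2 Ω

tan(βl) = tan(116°) = -2.05
Z_in = Z_0·(Z_L + jZ_0·tanβl)/(Z_0 + jZ_L·tanβl)
     = 50·(92.8 − j103)/(50 − j190)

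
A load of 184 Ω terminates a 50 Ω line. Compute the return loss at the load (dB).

RL ≈ 4.84 dB

Γ = (184 − 50)/(184 + 50) = 0.573
RL = −20·log₁₀|Γ| = −20·log₁₀(0.573)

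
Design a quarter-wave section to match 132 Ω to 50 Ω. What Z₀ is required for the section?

Z_qwt ≈ 81.2 Ω

Z_qwt = √(Z_0·R_L) = √(50 × 132) = √6600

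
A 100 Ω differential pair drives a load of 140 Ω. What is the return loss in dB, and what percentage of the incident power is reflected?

Γ = (140 − 100)/(140 + 100) = 0.167
RL = −20·log₁₀(0.167) = 15.6 dB
P_refl/P_inc = |Γ|² = 0.0278

RL ≈ 15.6 dB; 2.78% of incident power reflected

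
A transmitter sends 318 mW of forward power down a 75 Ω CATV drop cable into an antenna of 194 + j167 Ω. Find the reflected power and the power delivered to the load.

P_reflected ≈ 133 mW; P_delivered ≈ 185 mW

|Γ| = |(119 + j167)/(269 + j167)| = 0.648
|Γ|² = 0.419
P_refl = |Γ|²·P_inc = 133 mW, P_del = (1 − |Γ|²)·P_inc = 185 mW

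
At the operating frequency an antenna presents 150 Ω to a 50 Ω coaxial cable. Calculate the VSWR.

For a purely resistive load, VSWR = R_L/Z_0 or Z_0/R_L (whichever > 1) = 150/50

VSWR ≈ 3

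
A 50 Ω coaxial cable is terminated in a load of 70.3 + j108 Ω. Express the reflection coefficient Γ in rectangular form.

Γ = (Z_L − Z_0)/(Z_L + Z_0) = (20.3 + j108)/(120.3 + j108)

Γ ≈ 0.54 + j0.413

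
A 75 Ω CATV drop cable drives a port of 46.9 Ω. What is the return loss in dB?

RL ≈ 12.7 dB

Γ = (46.9 − 75)/(46.9 + 75) = -0.231
RL = −20·log₁₀|Γ| = −20·log₁₀(0.231)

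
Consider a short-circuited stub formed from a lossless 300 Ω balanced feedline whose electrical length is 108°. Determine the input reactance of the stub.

tan(βl) = -3.08
For a short-circuited stub, Z_in = jZ_0·tan(βl)

X_in ≈ -923 Ω (capacitive)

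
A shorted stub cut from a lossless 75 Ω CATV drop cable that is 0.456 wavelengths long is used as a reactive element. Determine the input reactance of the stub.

βl = 2π × 0.456 = 164°
tan(βl) = -0.284
For a shorted stub, Z_in = jZ_0·tan(βl)

X_in ≈ -21.3 Ω (capacitive)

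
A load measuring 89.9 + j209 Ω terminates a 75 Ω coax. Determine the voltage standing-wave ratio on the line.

VSWR ≈ 8.39

Γ = (Z_L − Z_0)/(Z_L + Z_0) = (14.9 + j209)/(164.9 + j209)
|Γ| = 210/266 = 0.787
VSWR = (1 + |Γ|)/(1 − |Γ|) = 1.79/0.213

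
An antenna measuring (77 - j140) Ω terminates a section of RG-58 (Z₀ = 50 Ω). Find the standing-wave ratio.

VSWR ≈ 7.14

Γ = (Z_L − Z_0)/(Z_L + Z_0) = (27 − j140)/(127 − j140)
|Γ| = 143/189 = 0.754
VSWR = (1 + |Γ|)/(1 − |Γ|) = 1.75/0.246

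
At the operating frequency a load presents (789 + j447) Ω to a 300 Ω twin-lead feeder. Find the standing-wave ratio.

Γ = (Z_L − Z_0)/(Z_L + Z_0) = (489 + j447)/(1089 + j447)
|Γ| = 663/1180 = 0.563
VSWR = (1 + |Γ|)/(1 − |Γ|) = 1.56/0.437

VSWR ≈ 3.57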